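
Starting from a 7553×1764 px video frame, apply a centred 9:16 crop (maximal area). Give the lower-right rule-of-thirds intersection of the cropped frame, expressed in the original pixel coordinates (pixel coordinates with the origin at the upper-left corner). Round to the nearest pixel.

x = 3942 px, y = 1176 px

7553/1764 > 9/16, so the 9:16 crop keeps the full height 1764 and trims width to 1764 × 9/16 = 992.25 px.
Left offset = (7553 − 992.25)/2 = 3280.38 px; top offset = 0.
Lower-right is two-thirds across and two-thirds down within the crop:
x = 3280.38 + 2 × 992.25/3 ≈ 3942; y = 0.00 + 2 × 1764.00/3 ≈ 1176.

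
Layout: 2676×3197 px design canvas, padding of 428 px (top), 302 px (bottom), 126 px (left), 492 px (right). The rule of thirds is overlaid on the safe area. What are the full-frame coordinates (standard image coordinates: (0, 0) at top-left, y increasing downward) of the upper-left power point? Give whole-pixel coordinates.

Content width = 2676 − 126 − 492 = 2058 px; content height = 3197 − 428 − 302 = 2467 px.
Upper-left is one-third across and one-third down within the safe area.
x = 126 + 1 × 2058/3 = 126 + 686.00 ≈ 812
y = 428 + 1 × 2467/3 = 428 + 822.33 ≈ 1250

(812, 1250)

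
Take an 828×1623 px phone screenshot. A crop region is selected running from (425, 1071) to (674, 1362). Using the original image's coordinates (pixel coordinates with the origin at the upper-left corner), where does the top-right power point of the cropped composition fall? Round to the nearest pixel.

x = 591 px, y = 1168 px

Crop width = 674 − 425 = 249 px; one third is 83.00 px.
Crop height = 1362 − 1071 = 291 px; one third is 97.00 px.
The top-right point is two-thirds across and one-third down within the crop:
x = 425 + 2 × 83.00 ≈ 591; y = 1071 + 1 × 97.00 ≈ 1168.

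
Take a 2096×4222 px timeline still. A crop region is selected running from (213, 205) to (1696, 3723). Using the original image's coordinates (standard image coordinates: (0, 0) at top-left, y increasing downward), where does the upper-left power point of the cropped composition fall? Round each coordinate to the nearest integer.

x = 707 px, y = 1378 px

Crop width = 1696 − 213 = 1483 px; one third is 494.33 px.
Crop height = 3723 − 205 = 3518 px; one third is 1172.67 px.
The upper-left point is one-third across and one-third down within the crop:
x = 213 + 1 × 494.33 ≈ 707; y = 205 + 1 × 1172.67 ≈ 1378.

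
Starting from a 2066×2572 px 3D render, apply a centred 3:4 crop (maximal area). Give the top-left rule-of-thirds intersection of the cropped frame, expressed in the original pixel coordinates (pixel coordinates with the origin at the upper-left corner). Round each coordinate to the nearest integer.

2066/2572 > 3/4, so the 3:4 crop keeps the full height 2572 and trims width to 2572 × 3/4 = 1929.00 px.
Left offset = (2066 − 1929.00)/2 = 68.50 px; top offset = 0.
Top-left is one-third across and one-third down within the crop:
x = 68.50 + 1 × 1929.00/3 ≈ 712; y = 0.00 + 1 × 2572.00/3 ≈ 857.

(712, 857)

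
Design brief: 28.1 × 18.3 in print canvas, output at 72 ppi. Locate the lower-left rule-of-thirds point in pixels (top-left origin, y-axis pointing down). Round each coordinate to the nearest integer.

In pixels the canvas is 28.1 × 72 = 2023.2 wide and 18.3 × 72 = 1317.6 tall.
The lower-left point is one-third across and two-thirds down:
x = 1 × 2023.2/3 ≈ 674; y = 2 × 1317.6/3 ≈ 878.

x = 674 px, y = 878 px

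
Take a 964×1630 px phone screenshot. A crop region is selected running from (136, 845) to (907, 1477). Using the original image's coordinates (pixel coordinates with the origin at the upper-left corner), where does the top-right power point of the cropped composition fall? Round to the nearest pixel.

x = 650 px, y = 1056 px

Crop width = 907 − 136 = 771 px; one third is 257.00 px.
Crop height = 1477 − 845 = 632 px; one third is 210.67 px.
The top-right point is two-thirds across and one-third down within the crop:
x = 136 + 2 × 257.00 ≈ 650; y = 845 + 1 × 210.67 ≈ 1056.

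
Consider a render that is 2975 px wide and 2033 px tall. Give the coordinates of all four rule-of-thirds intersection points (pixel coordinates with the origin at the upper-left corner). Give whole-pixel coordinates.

(992, 678), (1983, 678), (992, 1355), (1983, 1355)

One third of 2975 is 991.67; one third of 2033 is 677.67.
Vertical third lines at x = 992 and x = 1983; horizontal third lines at y = 678 and y = 1355.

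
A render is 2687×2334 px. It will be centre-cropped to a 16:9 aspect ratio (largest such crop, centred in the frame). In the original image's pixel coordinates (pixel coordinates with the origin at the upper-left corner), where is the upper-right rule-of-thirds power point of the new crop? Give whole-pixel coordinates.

2687/2334 < 16/9, so the 16:9 crop keeps the full width 2687 and trims height to 2687 × 9/16 = 1511.44 px.
Top offset = (2334 − 1511.44)/2 = 411.28 px; left offset = 0.
Upper-right is two-thirds across and one-third down within the crop:
x = 0.00 + 2 × 2687.00/3 ≈ 1791; y = 411.28 + 1 × 1511.44/3 ≈ 915.

(1791, 915)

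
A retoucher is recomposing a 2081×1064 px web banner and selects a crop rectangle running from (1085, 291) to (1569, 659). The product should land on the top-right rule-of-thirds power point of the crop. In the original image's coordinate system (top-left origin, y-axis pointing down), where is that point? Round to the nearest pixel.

x = 1408 px, y = 414 px

Crop width = 1569 − 1085 = 484 px; one third is 161.33 px.
Crop height = 659 − 291 = 368 px; one third is 122.67 px.
The top-right point is two-thirds across and one-third down within the crop:
x = 1085 + 2 × 161.33 ≈ 1408; y = 291 + 1 × 122.67 ≈ 414.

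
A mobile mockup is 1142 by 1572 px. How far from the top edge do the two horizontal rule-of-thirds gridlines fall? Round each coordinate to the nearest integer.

524 px and 1048 px

1572 / 3 = 524, so the horizontal lines sit at one and two thirds of 1572.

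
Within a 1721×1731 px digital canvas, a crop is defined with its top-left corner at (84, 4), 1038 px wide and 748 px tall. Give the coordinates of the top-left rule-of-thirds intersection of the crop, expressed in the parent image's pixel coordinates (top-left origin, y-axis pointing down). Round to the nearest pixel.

x = 430 px, y = 253 px

One third of the crop width 1038 is 346.00 px.
One third of the crop height 748 is 249.33 px.
The top-left point is one-third across and one-third down within the crop:
x = 84 + 1 × 346.00 ≈ 430; y = 4 + 1 × 249.33 ≈ 253.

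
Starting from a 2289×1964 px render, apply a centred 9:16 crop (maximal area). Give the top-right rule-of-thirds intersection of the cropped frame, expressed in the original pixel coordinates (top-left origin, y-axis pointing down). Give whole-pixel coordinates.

x = 1329 px, y = 655 px

2289/1964 > 9/16, so the 9:16 crop keeps the full height 1964 and trims width to 1964 × 9/16 = 1104.75 px.
Left offset = (2289 − 1104.75)/2 = 592.12 px; top offset = 0.
Top-right is two-thirds across and one-third down within the crop:
x = 592.12 + 2 × 1104.75/3 ≈ 1329; y = 0.00 + 1 × 1964.00/3 ≈ 655.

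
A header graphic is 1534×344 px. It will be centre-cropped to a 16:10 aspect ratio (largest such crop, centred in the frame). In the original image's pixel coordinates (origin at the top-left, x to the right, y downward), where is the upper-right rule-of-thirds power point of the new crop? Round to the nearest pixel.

(859, 115)

1534/344 > 16/10, so the 16:10 crop keeps the full height 344 and trims width to 344 × 16/10 = 550.40 px.
Left offset = (1534 − 550.40)/2 = 491.80 px; top offset = 0.
Upper-right is two-thirds across and one-third down within the crop:
x = 491.80 + 2 × 550.40/3 ≈ 859; y = 0.00 + 1 × 344.00/3 ≈ 115.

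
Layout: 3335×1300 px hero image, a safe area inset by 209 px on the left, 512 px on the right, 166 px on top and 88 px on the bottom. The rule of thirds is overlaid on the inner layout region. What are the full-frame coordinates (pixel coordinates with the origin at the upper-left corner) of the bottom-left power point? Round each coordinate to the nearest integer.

(1080, 863)

Content width = 3335 − 209 − 512 = 2614 px; content height = 1300 − 166 − 88 = 1046 px.
Bottom-left is one-third across and two-thirds down within the inner layout region.
x = 209 + 1 × 2614/3 = 209 + 871.33 ≈ 1080
y = 166 + 2 × 1046/3 = 166 + 697.33 ≈ 863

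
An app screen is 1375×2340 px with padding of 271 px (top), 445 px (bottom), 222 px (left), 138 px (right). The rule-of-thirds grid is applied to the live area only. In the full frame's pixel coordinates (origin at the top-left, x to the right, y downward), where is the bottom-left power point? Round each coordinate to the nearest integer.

(560, 1354)

Content width = 1375 − 222 − 138 = 1015 px; content height = 2340 − 271 − 445 = 1624 px.
Bottom-left is one-third across and two-thirds down within the live area.
x = 222 + 1 × 1015/3 = 222 + 338.33 ≈ 560
y = 271 + 2 × 1624/3 = 271 + 1082.67 ≈ 1354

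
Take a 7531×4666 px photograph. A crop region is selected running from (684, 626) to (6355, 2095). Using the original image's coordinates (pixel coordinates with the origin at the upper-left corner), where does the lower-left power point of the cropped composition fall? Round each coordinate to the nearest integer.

x = 2574 px, y = 1605 px

Crop width = 6355 − 684 = 5671 px; one third is 1890.33 px.
Crop height = 2095 − 626 = 1469 px; one third is 489.67 px.
The lower-left point is one-third across and two-thirds down within the crop:
x = 684 + 1 × 1890.33 ≈ 2574; y = 626 + 2 × 489.67 ≈ 1605.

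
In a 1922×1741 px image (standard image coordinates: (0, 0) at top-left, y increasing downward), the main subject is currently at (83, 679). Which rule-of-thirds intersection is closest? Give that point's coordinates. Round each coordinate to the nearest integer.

Third lines: x ∈ {641, 1281}, y ∈ {580, 1161}.
83 is closer to x = 641; 679 is closer to y = 580.
So the nearest intersection is the upper-left power point.

(641, 580)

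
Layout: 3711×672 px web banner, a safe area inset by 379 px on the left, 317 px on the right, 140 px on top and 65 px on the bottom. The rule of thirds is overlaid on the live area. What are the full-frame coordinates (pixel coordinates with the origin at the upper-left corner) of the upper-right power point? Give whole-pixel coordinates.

Content width = 3711 − 379 − 317 = 3015 px; content height = 672 − 140 − 65 = 467 px.
Upper-right is two-thirds across and one-third down within the live area.
x = 379 + 2 × 3015/3 = 379 + 2010.00 ≈ 2389
y = 140 + 1 × 467/3 = 140 + 155.67 ≈ 296

(2389, 296)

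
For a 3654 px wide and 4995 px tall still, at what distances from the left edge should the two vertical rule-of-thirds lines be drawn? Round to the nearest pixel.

1218 px and 2436 px

3654 / 3 = 1218, so the vertical lines sit at one and two thirds of 3654.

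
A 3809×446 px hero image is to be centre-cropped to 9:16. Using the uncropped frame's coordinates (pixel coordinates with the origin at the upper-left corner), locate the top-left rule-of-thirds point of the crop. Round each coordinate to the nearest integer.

3809/446 > 9/16, so the 9:16 crop keeps the full height 446 and trims width to 446 × 9/16 = 250.88 px.
Left offset = (3809 − 250.88)/2 = 1779.06 px; top offset = 0.
Top-left is one-third across and one-third down within the crop:
x = 1779.06 + 1 × 250.88/3 ≈ 1863; y = 0.00 + 1 × 446.00/3 ≈ 149.

x = 1863 px, y = 149 px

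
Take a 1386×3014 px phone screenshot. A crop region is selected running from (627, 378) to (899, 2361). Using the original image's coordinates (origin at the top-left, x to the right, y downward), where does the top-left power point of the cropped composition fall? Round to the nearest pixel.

Crop width = 899 − 627 = 272 px; one third is 90.67 px.
Crop height = 2361 − 378 = 1983 px; one third is 661.00 px.
The top-left point is one-third across and one-third down within the crop:
x = 627 + 1 × 90.67 ≈ 718; y = 378 + 1 × 661.00 ≈ 1039.

(718, 1039)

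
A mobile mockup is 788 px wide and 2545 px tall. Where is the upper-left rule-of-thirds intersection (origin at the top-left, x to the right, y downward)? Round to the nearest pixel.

(263, 848)

The upper-left point sits one-third of the way across and one-third of the way down.
x = 1 × 788/3 ≈ 263; y = 1 × 2545/3 ≈ 848.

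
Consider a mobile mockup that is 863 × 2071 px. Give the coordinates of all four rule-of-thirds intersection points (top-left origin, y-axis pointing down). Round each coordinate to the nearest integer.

(288, 690), (575, 690), (288, 1381), (575, 1381)

One third of 863 is 287.67; one third of 2071 is 690.33.
Vertical third lines at x = 288 and x = 575; horizontal third lines at y = 690 and y = 1381.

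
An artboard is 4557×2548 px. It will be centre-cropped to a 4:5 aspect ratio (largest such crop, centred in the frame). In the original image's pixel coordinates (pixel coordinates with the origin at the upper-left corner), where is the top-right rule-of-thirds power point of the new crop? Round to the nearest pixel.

(2618, 849)

4557/2548 > 4/5, so the 4:5 crop keeps the full height 2548 and trims width to 2548 × 4/5 = 2038.40 px.
Left offset = (4557 − 2038.40)/2 = 1259.30 px; top offset = 0.
Top-right is two-thirds across and one-third down within the crop:
x = 1259.30 + 2 × 2038.40/3 ≈ 2618; y = 0.00 + 1 × 2548.00/3 ≈ 849.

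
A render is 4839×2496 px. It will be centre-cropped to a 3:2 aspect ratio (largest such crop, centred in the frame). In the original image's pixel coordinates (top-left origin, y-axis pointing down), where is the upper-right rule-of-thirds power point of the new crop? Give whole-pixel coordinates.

(3044, 832)

4839/2496 > 3/2, so the 3:2 crop keeps the full height 2496 and trims width to 2496 × 3/2 = 3744.00 px.
Left offset = (4839 − 3744.00)/2 = 547.50 px; top offset = 0.
Upper-right is two-thirds across and one-third down within the crop:
x = 547.50 + 2 × 3744.00/3 ≈ 3044; y = 0.00 + 1 × 2496.00/3 ≈ 832.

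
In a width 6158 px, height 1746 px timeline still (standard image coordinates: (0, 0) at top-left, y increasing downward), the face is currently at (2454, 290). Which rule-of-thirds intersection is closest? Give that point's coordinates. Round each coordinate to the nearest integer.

(2053, 582)

Third lines: x ∈ {2053, 4105}, y ∈ {582, 1164}.
2454 is closer to x = 2053; 290 is closer to y = 582.
So the nearest intersection is the upper-left power point.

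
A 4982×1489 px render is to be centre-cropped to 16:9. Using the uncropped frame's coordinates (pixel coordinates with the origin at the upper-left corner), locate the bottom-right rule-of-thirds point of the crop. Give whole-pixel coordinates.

x = 2932 px, y = 993 px

4982/1489 > 16/9, so the 16:9 crop keeps the full height 1489 and trims width to 1489 × 16/9 = 2647.11 px.
Left offset = (4982 − 2647.11)/2 = 1167.44 px; top offset = 0.
Bottom-right is two-thirds across and two-thirds down within the crop:
x = 1167.44 + 2 × 2647.11/3 ≈ 2932; y = 0.00 + 2 × 1489.00/3 ≈ 993.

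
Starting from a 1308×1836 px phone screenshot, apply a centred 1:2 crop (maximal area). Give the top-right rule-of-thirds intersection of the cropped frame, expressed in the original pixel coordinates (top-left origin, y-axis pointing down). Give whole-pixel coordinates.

1308/1836 > 1/2, so the 1:2 crop keeps the full height 1836 and trims width to 1836 × 1/2 = 918.00 px.
Left offset = (1308 − 918.00)/2 = 195.00 px; top offset = 0.
Top-right is two-thirds across and one-third down within the crop:
x = 195.00 + 2 × 918.00/3 ≈ 807; y = 0.00 + 1 × 1836.00/3 ≈ 612.

x = 807 px, y = 612 px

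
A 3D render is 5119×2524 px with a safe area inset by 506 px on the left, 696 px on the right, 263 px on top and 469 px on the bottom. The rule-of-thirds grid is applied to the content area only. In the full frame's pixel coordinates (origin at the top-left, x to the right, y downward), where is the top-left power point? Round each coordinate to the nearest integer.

Content width = 5119 − 506 − 696 = 3917 px; content height = 2524 − 263 − 469 = 1792 px.
Top-left is one-third across and one-third down within the content area.
x = 506 + 1 × 3917/3 = 506 + 1305.67 ≈ 1812
y = 263 + 1 × 1792/3 = 263 + 597.33 ≈ 860

x = 1812 px, y = 860 px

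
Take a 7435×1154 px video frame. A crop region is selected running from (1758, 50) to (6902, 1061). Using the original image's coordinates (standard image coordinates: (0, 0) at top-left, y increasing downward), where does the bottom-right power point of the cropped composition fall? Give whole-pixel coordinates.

Crop width = 6902 − 1758 = 5144 px; one third is 1714.67 px.
Crop height = 1061 − 50 = 1011 px; one third is 337.00 px.
The bottom-right point is two-thirds across and two-thirds down within the crop:
x = 1758 + 2 × 1714.67 ≈ 5187; y = 50 + 2 × 337.00 ≈ 724.

x = 5187 px, y = 724 px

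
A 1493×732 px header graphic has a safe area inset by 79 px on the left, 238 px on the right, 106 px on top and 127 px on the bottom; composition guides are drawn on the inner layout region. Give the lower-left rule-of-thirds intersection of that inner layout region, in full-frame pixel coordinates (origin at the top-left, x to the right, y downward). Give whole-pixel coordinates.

Content width = 1493 − 79 − 238 = 1176 px; content height = 732 − 106 − 127 = 499 px.
Lower-left is one-third across and two-thirds down within the inner layout region.
x = 79 + 1 × 1176/3 = 79 + 392.00 ≈ 471
y = 106 + 2 × 499/3 = 106 + 332.67 ≈ 439

x = 471 px, y = 439 px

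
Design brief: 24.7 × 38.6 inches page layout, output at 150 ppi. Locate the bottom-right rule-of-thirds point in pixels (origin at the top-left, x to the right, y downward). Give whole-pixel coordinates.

(2470, 3860)

In pixels the canvas is 24.7 × 150 = 3705 wide and 38.6 × 150 = 5790 tall.
The bottom-right point is two-thirds across and two-thirds down:
x = 2 × 3705/3 ≈ 2470; y = 2 × 5790/3 ≈ 3860.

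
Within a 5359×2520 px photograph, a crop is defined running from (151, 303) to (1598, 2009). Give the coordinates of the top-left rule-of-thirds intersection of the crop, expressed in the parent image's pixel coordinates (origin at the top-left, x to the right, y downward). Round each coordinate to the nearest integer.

Crop width = 1598 − 151 = 1447 px; one third is 482.33 px.
Crop height = 2009 − 303 = 1706 px; one third is 568.67 px.
The top-left point is one-third across and one-third down within the crop:
x = 151 + 1 × 482.33 ≈ 633; y = 303 + 1 × 568.67 ≈ 872.

(633, 872)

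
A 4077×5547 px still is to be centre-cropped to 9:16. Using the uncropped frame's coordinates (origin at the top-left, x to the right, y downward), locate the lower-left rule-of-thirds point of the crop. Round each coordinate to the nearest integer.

x = 1518 px, y = 3698 px

4077/5547 > 9/16, so the 9:16 crop keeps the full height 5547 and trims width to 5547 × 9/16 = 3120.19 px.
Left offset = (4077 − 3120.19)/2 = 478.41 px; top offset = 0.
Lower-left is one-third across and two-thirds down within the crop:
x = 478.41 + 1 × 3120.19/3 ≈ 1518; y = 0.00 + 2 × 5547.00/3 ≈ 3698.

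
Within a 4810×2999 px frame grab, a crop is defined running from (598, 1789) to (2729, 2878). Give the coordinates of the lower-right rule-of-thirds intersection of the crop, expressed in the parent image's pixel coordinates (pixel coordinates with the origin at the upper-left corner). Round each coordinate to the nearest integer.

(2019, 2515)

Crop width = 2729 − 598 = 2131 px; one third is 710.33 px.
Crop height = 2878 − 1789 = 1089 px; one third is 363.00 px.
The lower-right point is two-thirds across and two-thirds down within the crop:
x = 598 + 2 × 710.33 ≈ 2019; y = 1789 + 2 × 363.00 ≈ 2515.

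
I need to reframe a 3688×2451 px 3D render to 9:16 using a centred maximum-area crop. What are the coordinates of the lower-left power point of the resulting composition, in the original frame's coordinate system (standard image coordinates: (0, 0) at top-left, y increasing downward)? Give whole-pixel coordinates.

3688/2451 > 9/16, so the 9:16 crop keeps the full height 2451 and trims width to 2451 × 9/16 = 1378.69 px.
Left offset = (3688 − 1378.69)/2 = 1154.66 px; top offset = 0.
Lower-left is one-third across and two-thirds down within the crop:
x = 1154.66 + 1 × 1378.69/3 ≈ 1614; y = 0.00 + 2 × 2451.00/3 ≈ 1634.

x = 1614 px, y = 1634 px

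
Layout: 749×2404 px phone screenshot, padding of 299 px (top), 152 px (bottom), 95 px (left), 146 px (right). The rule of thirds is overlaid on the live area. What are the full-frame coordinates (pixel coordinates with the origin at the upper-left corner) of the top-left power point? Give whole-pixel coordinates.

(264, 950)

Content width = 749 − 95 − 146 = 508 px; content height = 2404 − 299 − 152 = 1953 px.
Top-left is one-third across and one-third down within the live area.
x = 95 + 1 × 508/3 = 95 + 169.33 ≈ 264
y = 299 + 1 × 1953/3 = 299 + 651.00 ≈ 950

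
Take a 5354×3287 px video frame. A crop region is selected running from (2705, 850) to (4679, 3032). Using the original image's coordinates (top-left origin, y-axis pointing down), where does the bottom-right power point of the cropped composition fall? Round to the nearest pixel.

(4021, 2305)

Crop width = 4679 − 2705 = 1974 px; one third is 658.00 px.
Crop height = 3032 − 850 = 2182 px; one third is 727.33 px.
The bottom-right point is two-thirds across and two-thirds down within the crop:
x = 2705 + 2 × 658.00 ≈ 4021; y = 850 + 2 × 727.33 ≈ 2305.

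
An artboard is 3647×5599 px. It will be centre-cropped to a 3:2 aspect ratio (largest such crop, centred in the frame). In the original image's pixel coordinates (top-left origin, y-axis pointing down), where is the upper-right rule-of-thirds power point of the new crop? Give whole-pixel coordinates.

(2431, 2394)

3647/5599 < 3/2, so the 3:2 crop keeps the full width 3647 and trims height to 3647 × 2/3 = 2431.33 px.
Top offset = (5599 − 2431.33)/2 = 1583.83 px; left offset = 0.
Upper-right is two-thirds across and one-third down within the crop:
x = 0.00 + 2 × 3647.00/3 ≈ 2431; y = 1583.83 + 1 × 2431.33/3 ≈ 2394.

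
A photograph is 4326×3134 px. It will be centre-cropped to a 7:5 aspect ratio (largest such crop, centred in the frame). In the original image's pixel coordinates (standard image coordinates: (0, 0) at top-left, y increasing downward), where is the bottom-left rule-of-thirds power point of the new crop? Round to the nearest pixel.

(1442, 2082)

4326/3134 < 7/5, so the 7:5 crop keeps the full width 4326 and trims height to 4326 × 5/7 = 3090.00 px.
Top offset = (3134 − 3090.00)/2 = 22.00 px; left offset = 0.
Bottom-left is one-third across and two-thirds down within the crop:
x = 0.00 + 1 × 4326.00/3 ≈ 1442; y = 22.00 + 2 × 3090.00/3 ≈ 2082.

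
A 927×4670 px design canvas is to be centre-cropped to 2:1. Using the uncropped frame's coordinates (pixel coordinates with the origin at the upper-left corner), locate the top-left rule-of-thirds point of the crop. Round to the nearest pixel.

927/4670 < 2/1, so the 2:1 crop keeps the full width 927 and trims height to 927 × 1/2 = 463.50 px.
Top offset = (4670 − 463.50)/2 = 2103.25 px; left offset = 0.
Top-left is one-third across and one-third down within the crop:
x = 0.00 + 1 × 927.00/3 ≈ 309; y = 2103.25 + 1 × 463.50/3 ≈ 2258.

x = 309 px, y = 2258 px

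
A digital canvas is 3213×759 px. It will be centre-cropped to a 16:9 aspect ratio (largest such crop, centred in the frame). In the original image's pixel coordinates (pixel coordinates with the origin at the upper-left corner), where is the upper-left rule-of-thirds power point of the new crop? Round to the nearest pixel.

(1382, 253)

3213/759 > 16/9, so the 16:9 crop keeps the full height 759 and trims width to 759 × 16/9 = 1349.33 px.
Left offset = (3213 − 1349.33)/2 = 931.83 px; top offset = 0.
Upper-left is one-third across and one-third down within the crop:
x = 931.83 + 1 × 1349.33/3 ≈ 1382; y = 0.00 + 1 × 759.00/3 ≈ 253.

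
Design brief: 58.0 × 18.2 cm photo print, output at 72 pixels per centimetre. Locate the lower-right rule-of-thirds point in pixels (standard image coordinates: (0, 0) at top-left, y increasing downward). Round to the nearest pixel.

In pixels the canvas is 58.0 × 72 = 4176 wide and 18.2 × 72 = 1310.4 tall.
The lower-right point is two-thirds across and two-thirds down:
x = 2 × 4176/3 ≈ 2784; y = 2 × 1310.4/3 ≈ 874.

x = 2784 px, y = 874 px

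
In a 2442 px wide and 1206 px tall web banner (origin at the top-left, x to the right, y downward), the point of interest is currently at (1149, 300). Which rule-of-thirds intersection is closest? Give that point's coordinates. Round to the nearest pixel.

x = 814 px, y = 402 px

Third lines: x ∈ {814, 1628}, y ∈ {402, 804}.
1149 is closer to x = 814; 300 is closer to y = 402.
So the nearest intersection is the upper-left power point.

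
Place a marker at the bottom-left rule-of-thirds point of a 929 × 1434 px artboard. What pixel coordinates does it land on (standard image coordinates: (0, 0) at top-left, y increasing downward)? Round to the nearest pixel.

The bottom-left point sits one-third of the way across and two-thirds of the way down.
x = 1 × 929/3 ≈ 310; y = 2 × 1434/3 ≈ 956.

(310, 956)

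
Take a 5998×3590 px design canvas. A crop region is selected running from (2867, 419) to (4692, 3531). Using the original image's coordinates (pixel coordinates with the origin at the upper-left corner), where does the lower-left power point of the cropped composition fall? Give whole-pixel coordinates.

Crop width = 4692 − 2867 = 1825 px; one third is 608.33 px.
Crop height = 3531 − 419 = 3112 px; one third is 1037.33 px.
The lower-left point is one-third across and two-thirds down within the crop:
x = 2867 + 1 × 608.33 ≈ 3475; y = 419 + 2 × 1037.33 ≈ 2494.

x = 3475 px, y = 2494 px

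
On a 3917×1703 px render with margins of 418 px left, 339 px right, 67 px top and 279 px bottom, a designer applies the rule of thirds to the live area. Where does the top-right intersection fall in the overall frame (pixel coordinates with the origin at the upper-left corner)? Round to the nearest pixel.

x = 2525 px, y = 519 px

Content width = 3917 − 418 − 339 = 3160 px; content height = 1703 − 67 − 279 = 1357 px.
Top-right is two-thirds across and one-third down within the live area.
x = 418 + 2 × 3160/3 = 418 + 2106.67 ≈ 2525
y = 67 + 1 × 1357/3 = 67 + 452.33 ≈ 519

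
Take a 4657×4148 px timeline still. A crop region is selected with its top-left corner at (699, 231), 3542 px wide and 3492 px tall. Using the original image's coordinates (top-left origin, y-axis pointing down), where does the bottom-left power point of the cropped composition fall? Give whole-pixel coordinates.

One third of the crop width 3542 is 1180.67 px.
One third of the crop height 3492 is 1164.00 px.
The bottom-left point is one-third across and two-thirds down within the crop:
x = 699 + 1 × 1180.67 ≈ 1880; y = 231 + 2 × 1164.00 ≈ 2559.

x = 1880 px, y = 2559 px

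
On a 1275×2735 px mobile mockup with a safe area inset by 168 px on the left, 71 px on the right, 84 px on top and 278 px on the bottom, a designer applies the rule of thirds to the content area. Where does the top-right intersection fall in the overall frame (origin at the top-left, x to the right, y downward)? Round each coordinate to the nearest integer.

x = 859 px, y = 875 px

Content width = 1275 − 168 − 71 = 1036 px; content height = 2735 − 84 − 278 = 2373 px.
Top-right is two-thirds across and one-third down within the content area.
x = 168 + 2 × 1036/3 = 168 + 690.67 ≈ 859
y = 84 + 1 × 2373/3 = 84 + 791.00 ≈ 875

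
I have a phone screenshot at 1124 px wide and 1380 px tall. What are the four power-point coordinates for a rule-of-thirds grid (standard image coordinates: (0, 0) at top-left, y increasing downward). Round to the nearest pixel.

(375, 460), (749, 460), (375, 920), (749, 920)

One third of 1124 is 374.67; one third of 1380 is 460.
Vertical third lines at x = 375 and x = 749; horizontal third lines at y = 460 and y = 920.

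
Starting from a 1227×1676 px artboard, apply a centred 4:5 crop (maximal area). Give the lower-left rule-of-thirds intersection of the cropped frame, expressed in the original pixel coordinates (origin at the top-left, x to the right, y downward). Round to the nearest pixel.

1227/1676 < 4/5, so the 4:5 crop keeps the full width 1227 and trims height to 1227 × 5/4 = 1533.75 px.
Top offset = (1676 − 1533.75)/2 = 71.12 px; left offset = 0.
Lower-left is one-third across and two-thirds down within the crop:
x = 0.00 + 1 × 1227.00/3 ≈ 409; y = 71.12 + 2 × 1533.75/3 ≈ 1094.

(409, 1094)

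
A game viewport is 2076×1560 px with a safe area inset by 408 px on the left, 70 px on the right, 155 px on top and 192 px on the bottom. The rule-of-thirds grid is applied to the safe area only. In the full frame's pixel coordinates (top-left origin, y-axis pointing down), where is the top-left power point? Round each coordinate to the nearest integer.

(941, 559)

Content width = 2076 − 408 − 70 = 1598 px; content height = 1560 − 155 − 192 = 1213 px.
Top-left is one-third across and one-third down within the safe area.
x = 408 + 1 × 1598/3 = 408 + 532.67 ≈ 941
y = 155 + 1 × 1213/3 = 155 + 404.33 ≈ 559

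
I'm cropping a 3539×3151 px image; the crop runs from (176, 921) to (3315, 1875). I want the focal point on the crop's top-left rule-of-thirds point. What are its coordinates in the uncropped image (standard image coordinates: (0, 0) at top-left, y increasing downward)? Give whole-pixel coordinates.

(1222, 1239)

Crop width = 3315 − 176 = 3139 px; one third is 1046.33 px.
Crop height = 1875 − 921 = 954 px; one third is 318.00 px.
The top-left point is one-third across and one-third down within the crop:
x = 176 + 1 × 1046.33 ≈ 1222; y = 921 + 1 × 318.00 ≈ 1239.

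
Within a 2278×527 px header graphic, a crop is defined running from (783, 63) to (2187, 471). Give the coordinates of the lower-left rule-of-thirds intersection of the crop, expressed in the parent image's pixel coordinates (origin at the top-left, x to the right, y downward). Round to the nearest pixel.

Crop width = 2187 − 783 = 1404 px; one third is 468.00 px.
Crop height = 471 − 63 = 408 px; one third is 136.00 px.
The lower-left point is one-third across and two-thirds down within the crop:
x = 783 + 1 × 468.00 ≈ 1251; y = 63 + 2 × 136.00 ≈ 335.

x = 1251 px, y = 335 px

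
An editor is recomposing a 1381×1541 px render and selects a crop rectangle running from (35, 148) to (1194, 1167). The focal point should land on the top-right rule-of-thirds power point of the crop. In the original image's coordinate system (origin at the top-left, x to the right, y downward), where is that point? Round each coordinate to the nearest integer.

x = 808 px, y = 488 px

Crop width = 1194 − 35 = 1159 px; one third is 386.33 px.
Crop height = 1167 − 148 = 1019 px; one third is 339.67 px.
The top-right point is two-thirds across and one-third down within the crop:
x = 35 + 2 × 386.33 ≈ 808; y = 148 + 1 × 339.67 ≈ 488.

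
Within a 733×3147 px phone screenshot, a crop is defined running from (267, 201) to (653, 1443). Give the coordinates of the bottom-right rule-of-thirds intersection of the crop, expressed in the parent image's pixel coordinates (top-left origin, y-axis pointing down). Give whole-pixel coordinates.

Crop width = 653 − 267 = 386 px; one third is 128.67 px.
Crop height = 1443 − 201 = 1242 px; one third is 414.00 px.
The bottom-right point is two-thirds across and two-thirds down within the crop:
x = 267 + 2 × 128.67 ≈ 524; y = 201 + 2 × 414.00 ≈ 1029.

(524, 1029)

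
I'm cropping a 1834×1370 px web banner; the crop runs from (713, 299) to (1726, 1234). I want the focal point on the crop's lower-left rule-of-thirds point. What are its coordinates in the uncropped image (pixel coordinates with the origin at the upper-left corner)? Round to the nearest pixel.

Crop width = 1726 − 713 = 1013 px; one third is 337.67 px.
Crop height = 1234 − 299 = 935 px; one third is 311.67 px.
The lower-left point is one-third across and two-thirds down within the crop:
x = 713 + 1 × 337.67 ≈ 1051; y = 299 + 2 × 311.67 ≈ 922.

(1051, 922)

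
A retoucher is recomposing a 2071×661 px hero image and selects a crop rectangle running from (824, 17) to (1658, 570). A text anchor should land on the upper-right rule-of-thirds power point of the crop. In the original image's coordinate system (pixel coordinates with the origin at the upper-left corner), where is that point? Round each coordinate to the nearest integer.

x = 1380 px, y = 201 px

Crop width = 1658 − 824 = 834 px; one third is 278.00 px.
Crop height = 570 − 17 = 553 px; one third is 184.33 px.
The upper-right point is two-thirds across and one-third down within the crop:
x = 824 + 2 × 278.00 ≈ 1380; y = 17 + 1 × 184.33 ≈ 201.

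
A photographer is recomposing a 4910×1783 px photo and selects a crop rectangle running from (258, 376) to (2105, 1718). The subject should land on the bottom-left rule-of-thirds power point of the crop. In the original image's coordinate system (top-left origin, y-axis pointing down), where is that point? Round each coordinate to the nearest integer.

Crop width = 2105 − 258 = 1847 px; one third is 615.67 px.
Crop height = 1718 − 376 = 1342 px; one third is 447.33 px.
The bottom-left point is one-third across and two-thirds down within the crop:
x = 258 + 1 × 615.67 ≈ 874; y = 376 + 2 × 447.33 ≈ 1271.

(874, 1271)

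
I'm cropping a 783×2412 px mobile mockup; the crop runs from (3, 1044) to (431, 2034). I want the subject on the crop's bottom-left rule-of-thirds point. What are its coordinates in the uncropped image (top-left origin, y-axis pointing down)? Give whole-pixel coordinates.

Crop width = 431 − 3 = 428 px; one third is 142.67 px.
Crop height = 2034 − 1044 = 990 px; one third is 330.00 px.
The bottom-left point is one-third across and two-thirds down within the crop:
x = 3 + 1 × 142.67 ≈ 146; y = 1044 + 2 × 330.00 ≈ 1704.

x = 146 px, y = 1704 px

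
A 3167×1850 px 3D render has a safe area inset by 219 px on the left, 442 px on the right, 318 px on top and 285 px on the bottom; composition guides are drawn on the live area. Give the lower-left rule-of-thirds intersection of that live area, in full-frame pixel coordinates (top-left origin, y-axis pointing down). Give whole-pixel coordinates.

(1054, 1149)

Content width = 3167 − 219 − 442 = 2506 px; content height = 1850 − 318 − 285 = 1247 px.
Lower-left is one-third across and two-thirds down within the live area.
x = 219 + 1 × 2506/3 = 219 + 835.33 ≈ 1054
y = 318 + 2 × 1247/3 = 318 + 831.33 ≈ 1149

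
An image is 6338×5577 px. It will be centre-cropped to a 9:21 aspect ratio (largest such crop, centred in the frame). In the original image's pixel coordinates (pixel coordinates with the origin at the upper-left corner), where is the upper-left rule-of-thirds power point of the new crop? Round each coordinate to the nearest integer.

(2771, 1859)

6338/5577 > 9/21, so the 9:21 crop keeps the full height 5577 and trims width to 5577 × 9/21 = 2390.14 px.
Left offset = (6338 − 2390.14)/2 = 1973.93 px; top offset = 0.
Upper-left is one-third across and one-third down within the crop:
x = 1973.93 + 1 × 2390.14/3 ≈ 2771; y = 0.00 + 1 × 5577.00/3 ≈ 1859.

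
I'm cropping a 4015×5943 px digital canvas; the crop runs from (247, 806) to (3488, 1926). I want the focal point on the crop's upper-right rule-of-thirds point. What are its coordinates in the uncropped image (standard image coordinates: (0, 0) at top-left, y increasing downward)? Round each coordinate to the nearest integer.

(2408, 1179)

Crop width = 3488 − 247 = 3241 px; one third is 1080.33 px.
Crop height = 1926 − 806 = 1120 px; one third is 373.33 px.
The upper-right point is two-thirds across and one-third down within the crop:
x = 247 + 2 × 1080.33 ≈ 2408; y = 806 + 1 × 373.33 ≈ 1179.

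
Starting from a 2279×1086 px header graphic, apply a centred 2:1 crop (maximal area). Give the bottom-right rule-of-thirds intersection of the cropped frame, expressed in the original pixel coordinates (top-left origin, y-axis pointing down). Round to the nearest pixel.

x = 1502 px, y = 724 px

2279/1086 > 2/1, so the 2:1 crop keeps the full height 1086 and trims width to 1086 × 2/1 = 2172.00 px.
Left offset = (2279 − 2172.00)/2 = 53.50 px; top offset = 0.
Bottom-right is two-thirds across and two-thirds down within the crop:
x = 53.50 + 2 × 2172.00/3 ≈ 1502; y = 0.00 + 2 × 1086.00/3 ≈ 724.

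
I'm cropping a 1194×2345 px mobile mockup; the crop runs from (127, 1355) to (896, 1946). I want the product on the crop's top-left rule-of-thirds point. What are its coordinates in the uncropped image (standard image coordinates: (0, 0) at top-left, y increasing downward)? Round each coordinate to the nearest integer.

(383, 1552)

Crop width = 896 − 127 = 769 px; one third is 256.33 px.
Crop height = 1946 − 1355 = 591 px; one third is 197.00 px.
The top-left point is one-third across and one-third down within the crop:
x = 127 + 1 × 256.33 ≈ 383; y = 1355 + 1 × 197.00 ≈ 1552.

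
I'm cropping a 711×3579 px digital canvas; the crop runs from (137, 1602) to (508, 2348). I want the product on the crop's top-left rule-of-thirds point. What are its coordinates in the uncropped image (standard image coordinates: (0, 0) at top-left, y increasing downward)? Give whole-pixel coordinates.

Crop width = 508 − 137 = 371 px; one third is 123.67 px.
Crop height = 2348 − 1602 = 746 px; one third is 248.67 px.
The top-left point is one-third across and one-third down within the crop:
x = 137 + 1 × 123.67 ≈ 261; y = 1602 + 1 × 248.67 ≈ 1851.

(261, 1851)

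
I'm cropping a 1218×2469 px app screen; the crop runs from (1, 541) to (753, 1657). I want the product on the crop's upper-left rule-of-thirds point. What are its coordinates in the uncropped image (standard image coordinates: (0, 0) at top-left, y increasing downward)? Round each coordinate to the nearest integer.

Crop width = 753 − 1 = 752 px; one third is 250.67 px.
Crop height = 1657 − 541 = 1116 px; one third is 372.00 px.
The upper-left point is one-third across and one-third down within the crop:
x = 1 + 1 × 250.67 ≈ 252; y = 541 + 1 × 372.00 ≈ 913.

x = 252 px, y = 913 px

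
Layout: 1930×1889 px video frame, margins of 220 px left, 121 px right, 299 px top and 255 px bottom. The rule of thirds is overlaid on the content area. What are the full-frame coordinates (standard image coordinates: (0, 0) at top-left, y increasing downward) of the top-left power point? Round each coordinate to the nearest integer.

Content width = 1930 − 220 − 121 = 1589 px; content height = 1889 − 299 − 255 = 1335 px.
Top-left is one-third across and one-third down within the content area.
x = 220 + 1 × 1589/3 = 220 + 529.67 ≈ 750
y = 299 + 1 × 1335/3 = 299 + 445.00 ≈ 744

x = 750 px, y = 744 px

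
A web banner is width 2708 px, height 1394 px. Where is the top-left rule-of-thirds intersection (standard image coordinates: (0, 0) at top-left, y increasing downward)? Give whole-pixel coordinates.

(903, 465)

The top-left point sits one-third of the way across and one-third of the way down.
x = 1 × 2708/3 ≈ 903; y = 1 × 1394/3 ≈ 465.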